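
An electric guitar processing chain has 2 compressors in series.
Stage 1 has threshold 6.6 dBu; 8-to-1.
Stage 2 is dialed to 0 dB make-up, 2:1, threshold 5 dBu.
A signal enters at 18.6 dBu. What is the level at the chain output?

6.55 dBu

Stage 1: 18.6 dBu is 12 dB over 6.6 dBu; at 8:1 that becomes 1.5 dB over, giving 8.1 dBu.
Stage 2: 8.1 dBu is 3.1 dB over 5 dBu; at 2:1 that becomes 1.55 dB over, giving 6.55 dBu.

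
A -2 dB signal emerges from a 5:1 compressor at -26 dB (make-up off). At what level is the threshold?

Let T be the threshold. Output overshoot = (input overshoot)/R, so -26 − T = (-2 − T)/5.
5·(-26 − T) = -2 − T → 4·T = -130 − (-2) = -128.
T = -128/4 = -32 dB.

-32 dB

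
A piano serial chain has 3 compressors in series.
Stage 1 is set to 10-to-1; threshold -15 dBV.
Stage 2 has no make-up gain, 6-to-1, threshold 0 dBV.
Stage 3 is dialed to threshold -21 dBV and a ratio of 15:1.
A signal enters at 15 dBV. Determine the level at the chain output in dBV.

Stage 1: overshoot 30 dB → 30/10 = 3 dB → -12 dBV.
Stage 2: -12 dBV is at or below the 0 dBV threshold — no compression; output -12 dBV.
Stage 3: overshoot 9 dB → 9/15 = 0.6 dB → -20.4 dBV.

-20.4 dBV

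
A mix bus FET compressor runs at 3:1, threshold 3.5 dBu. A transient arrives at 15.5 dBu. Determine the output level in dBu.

The input is 12 dB above the 3.5 dBu threshold.
At 3:1 the overshoot is divided by 3, leaving 4 dB above threshold.
Output = 3.5 + 4 = 7.5 dBu.

7.5 dBu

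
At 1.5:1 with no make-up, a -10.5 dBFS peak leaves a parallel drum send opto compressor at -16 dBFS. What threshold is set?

Let T be the threshold. Output overshoot = (input overshoot)/R, so -16 − T = (-10.5 − T)/1.5.
1.5·(-16 − T) = -10.5 − T → 0.5·T = -24 − (-10.5) = -13.5.
T = -13.5/0.5 = -27 dBFS.

-27 dBFS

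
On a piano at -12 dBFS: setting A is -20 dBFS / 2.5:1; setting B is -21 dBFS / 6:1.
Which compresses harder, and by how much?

A: overshoot 8 dB → output overshoot 3.2 dB → GR 4.8 dB.
B: overshoot 9 dB → output overshoot 1.5 dB → GR 7.5 dB.
B reduces 2.7 dB more.

B, by 2.7 dB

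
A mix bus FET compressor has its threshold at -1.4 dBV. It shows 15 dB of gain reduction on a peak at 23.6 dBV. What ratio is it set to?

2.5:1

Input overshoot = 23.6 − (-1.4) = 25 dB.
Output overshoot = 25 − 15 = 10 dB.
Ratio = input overshoot / output overshoot = 25 / 10 = 2.5.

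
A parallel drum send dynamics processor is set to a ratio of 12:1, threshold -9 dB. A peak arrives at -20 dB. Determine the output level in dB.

-20 dB is 11 dB below the -9 dB threshold, so no gain reduction is applied.
Output = input = -20 dB.

-20 dB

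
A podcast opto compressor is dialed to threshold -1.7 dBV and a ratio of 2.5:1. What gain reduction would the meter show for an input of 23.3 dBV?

15 dB

23.3 dBV exceeds the threshold by 25 dB.
A 2.5:1 ratio leaves 10 dB of that excess.
Gain reduction = 25 − 10 = 15 dB.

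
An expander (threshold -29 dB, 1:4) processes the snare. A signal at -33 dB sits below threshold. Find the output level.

The input is 4 dB below the -29 dB threshold.
A 1:4 expander multiplies undershoot by 4: 4 × 4 = 16 dB below threshold.
Output = -29 − 16 = -45 dB.

-45 dB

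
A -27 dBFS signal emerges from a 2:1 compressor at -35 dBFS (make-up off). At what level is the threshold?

Gain reduction = -27 − (-35) = 8 dB; output overshoot = GR / (R − 1) = 8 / 1 = 8 dB.
Threshold = output − output overshoot = -35 − 8 = -43 dBFS.

-43 dBFS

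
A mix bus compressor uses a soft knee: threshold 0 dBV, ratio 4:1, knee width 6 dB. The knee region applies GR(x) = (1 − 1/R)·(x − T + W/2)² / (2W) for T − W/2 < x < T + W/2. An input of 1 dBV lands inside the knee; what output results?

x − T + W/2 = 1 − 0 + 3 = 4.
GR = (1 − 1/4) × 4² / 12 = 0.75 × 16 / 12 = 1 dB.
Output = 1 − 1 = 0 dBV.

0 dBV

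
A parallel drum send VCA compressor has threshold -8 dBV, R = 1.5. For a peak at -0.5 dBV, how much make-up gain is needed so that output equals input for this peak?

2.5 dB

The peak compresses to -8 + 7.5/1.5 = -3 dBV.
To reach -0.5 dBV requires -0.5 − (-3) = 2.5 dB of make-up.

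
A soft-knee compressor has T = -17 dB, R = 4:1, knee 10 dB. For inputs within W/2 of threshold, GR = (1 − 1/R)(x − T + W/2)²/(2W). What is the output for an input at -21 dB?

x − T + W/2 = -21 − (-17) + 5 = 1.
GR = (1 − 1/4) × 1² / 20 = 0.75 × 1 / 20 = 0.0375 dB.
Output = -21 − 0.0375 = -21.0375 dB.

-21.0375 dB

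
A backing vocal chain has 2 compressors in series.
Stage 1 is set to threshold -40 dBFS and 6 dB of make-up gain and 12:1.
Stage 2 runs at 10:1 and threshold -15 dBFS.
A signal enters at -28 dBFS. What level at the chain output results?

-33 dBFS

Stage 1: -28 dBFS is 12 dB over -40 dBFS; at 12:1 that becomes 1 dB over, giving -39 dBFS; +6 dB make-up → -33 dBFS.
Stage 2: -33 dBFS is at or below the -15 dBFS threshold — no compression; output -33 dBFS.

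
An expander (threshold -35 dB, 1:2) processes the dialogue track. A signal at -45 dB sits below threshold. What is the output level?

Undershoot = (-35) − (-45) = 10 dB.
At 1:2, that expands to 20 dB under threshold.
Output = -35 − 20 = -55 dB.

-55 dB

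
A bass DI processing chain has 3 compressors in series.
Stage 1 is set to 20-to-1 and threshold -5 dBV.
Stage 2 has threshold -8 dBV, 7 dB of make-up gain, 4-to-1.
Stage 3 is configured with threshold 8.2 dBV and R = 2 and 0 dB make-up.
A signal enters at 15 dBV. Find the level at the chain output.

Stage 1: 20 dB above -5 dBV, reduced 20:1 to 1 dB above → -4 dBV.
Stage 2: overshoot 4 dB → 4/4 = 1 dB → -7 dBV; +7 dB make-up → 0 dBV.
Stage 3: 0 dBV is at or below the 8.2 dBV threshold — no compression; output 0 dBV.

0 dBV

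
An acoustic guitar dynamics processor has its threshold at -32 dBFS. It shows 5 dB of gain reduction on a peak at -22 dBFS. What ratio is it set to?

2:1

Input overshoot = -22 − (-32) = 10 dB.
Output overshoot = 10 − 5 = 5 dB.
Ratio = input overshoot / output overshoot = 10 / 5 = 2.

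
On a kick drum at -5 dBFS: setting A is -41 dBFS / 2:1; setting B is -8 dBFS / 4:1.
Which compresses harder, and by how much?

A, by 15.75 dB

A: 36 dB over, compressed to 18 dB over, so 18 dB of GR.
B: 3 dB over, compressed to 0.75 dB over, so 2.25 dB of GR.
Difference: 15.75 dB in favour of A.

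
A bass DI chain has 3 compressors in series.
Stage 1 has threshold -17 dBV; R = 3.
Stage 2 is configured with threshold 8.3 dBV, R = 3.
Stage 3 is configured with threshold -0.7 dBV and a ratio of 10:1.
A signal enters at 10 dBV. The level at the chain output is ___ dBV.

-8 dBV

Stage 1: 27 dB above -17 dBV, reduced 3:1 to 9 dB above → -8 dBV.
Stage 2: -8 dBV is at or below the 8.3 dBV threshold — no compression; output -8 dBV.
Stage 3: below threshold (-8 ≤ -0.7); passes unchanged; output -8 dBV.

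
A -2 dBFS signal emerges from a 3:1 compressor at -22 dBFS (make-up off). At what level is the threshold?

-32 dBFS

Gain reduction = -2 − (-22) = 20 dB; output overshoot = GR / (R − 1) = 20 / 2 = 10 dB.
Threshold = output − output overshoot = -22 − 10 = -32 dBFS.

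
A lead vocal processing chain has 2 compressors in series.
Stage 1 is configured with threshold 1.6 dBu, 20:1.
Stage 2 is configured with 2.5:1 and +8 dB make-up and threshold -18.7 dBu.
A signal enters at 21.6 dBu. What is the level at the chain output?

Stage 1: 20 dB above 1.6 dBu, reduced 20:1 to 1 dB above → 2.6 dBu.
Stage 2: overshoot 21.3 dB → 21.3/2.5 = 8.52 dB → -10.18 dBu; +8 dB make-up → -2.18 dBu.

-2.18 dBu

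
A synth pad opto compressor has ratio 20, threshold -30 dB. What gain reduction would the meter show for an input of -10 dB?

19 dB

The signal is 20 dB above threshold.
After 20:1 compression the overshoot becomes 20/20 = 1 dB.
Gain reduction = 20 − 1 = 19 dB.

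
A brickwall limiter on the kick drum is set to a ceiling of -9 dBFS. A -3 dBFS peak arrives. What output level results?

The limiter clamps the peak to its -9 dBFS ceiling.

-9 dBFS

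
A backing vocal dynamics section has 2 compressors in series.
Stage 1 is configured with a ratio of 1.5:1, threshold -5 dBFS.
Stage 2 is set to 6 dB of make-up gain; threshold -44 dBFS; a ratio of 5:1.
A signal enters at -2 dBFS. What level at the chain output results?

Stage 1: -2 dBFS is 3 dB over -5 dBFS; at 1.5:1 that becomes 2 dB over, giving -3 dBFS.
Stage 2: -3 dBFS is 41 dB over -44 dBFS; at 5:1 that becomes 8.2 dB over, giving -35.8 dBFS; +6 dB make-up → -29.8 dBFS.

-29.8 dBFS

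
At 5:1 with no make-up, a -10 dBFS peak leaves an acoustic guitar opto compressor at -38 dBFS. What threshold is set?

Input is 35 dB above T (since output overshoot × R = input overshoot: (-38 − T)·5 = -10 − T gives T = -45 dBFS).
Check: -45 + (-10 − (-45))/5 = -45 + 7 = -38 dBFS. ✓

-45 dBFS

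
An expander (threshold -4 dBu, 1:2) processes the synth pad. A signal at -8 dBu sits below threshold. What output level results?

Below threshold, a 1:2 expander applies gain = (2−1)×(T − x) of attenuation.
(2−1) × 4 = 4 dB, so output = -8 − 4 = -12 dBu.

-12 dBu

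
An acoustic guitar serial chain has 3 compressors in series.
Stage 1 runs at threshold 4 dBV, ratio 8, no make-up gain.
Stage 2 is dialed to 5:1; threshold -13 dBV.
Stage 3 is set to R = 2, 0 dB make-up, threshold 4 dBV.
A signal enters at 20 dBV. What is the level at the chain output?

-9.2 dBV

Stage 1: 20 dBV is 16 dB over 4 dBV; at 8:1 that becomes 2 dB over, giving 6 dBV.
Stage 2: 19 dB above -13 dBV, reduced 5:1 to 3.8 dB above → -9.2 dBV.
Stage 3: -9.2 dBV ≤ 4 dBV, so stage 3 doesn't engage; output -9.2 dBV.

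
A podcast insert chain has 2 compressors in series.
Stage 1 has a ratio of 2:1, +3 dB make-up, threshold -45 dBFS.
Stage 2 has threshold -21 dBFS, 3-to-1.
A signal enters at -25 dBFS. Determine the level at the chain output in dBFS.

-32 dBFS

Stage 1: overshoot 20 dB → 20/2 = 10 dB → -35 dBFS; +3 dB make-up → -32 dBFS.
Stage 2: below threshold (-32 ≤ -21); passes unchanged; output -32 dBFS.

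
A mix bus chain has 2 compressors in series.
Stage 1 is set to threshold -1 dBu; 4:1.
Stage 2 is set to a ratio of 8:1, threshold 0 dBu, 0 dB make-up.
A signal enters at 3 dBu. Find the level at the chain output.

Stage 1: 3 dBu is 4 dB over -1 dBu; at 4:1 that becomes 1 dB over, giving 0 dBu.
Stage 2: below threshold (0 ≤ 0); passes unchanged; output 0 dBu.

0 dBu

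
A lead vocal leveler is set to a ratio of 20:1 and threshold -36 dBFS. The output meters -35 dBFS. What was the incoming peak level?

-16 dBFS

That's 1 dB above the -36 dBFS threshold.
Before 20:1 compression the overshoot was 1 × 20 = 20 dB, so input = -36 + 20 = -16 dBFS.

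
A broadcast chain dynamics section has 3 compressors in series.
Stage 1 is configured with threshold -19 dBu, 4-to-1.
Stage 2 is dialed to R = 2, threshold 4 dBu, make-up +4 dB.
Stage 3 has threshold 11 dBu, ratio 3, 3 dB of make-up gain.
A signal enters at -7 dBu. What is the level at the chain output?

Stage 1: 12 dB above -19 dBu, reduced 4:1 to 3 dB above → -16 dBu.
Stage 2: below threshold (-16 ≤ 4); passes unchanged; make-up brings it to -12 dBu.
Stage 3: below threshold (-12 ≤ 11); passes unchanged; make-up brings it to -9 dBu.

-9 dBu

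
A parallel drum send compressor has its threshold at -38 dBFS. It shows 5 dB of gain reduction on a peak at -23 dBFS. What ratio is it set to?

Input overshoot = -23 − (-38) = 15 dB.
Output overshoot = 15 − 5 = 10 dB.
Ratio = input overshoot / output overshoot = 15 / 10 = 1.5.

1.5:1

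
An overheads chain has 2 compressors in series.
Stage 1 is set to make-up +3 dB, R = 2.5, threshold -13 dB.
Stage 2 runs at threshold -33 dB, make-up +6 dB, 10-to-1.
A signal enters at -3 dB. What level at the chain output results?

-24.3 dB

Stage 1: -3 dB is 10 dB over -13 dB; at 2.5:1 that becomes 4 dB over, giving -9 dB; +3 dB make-up → -6 dB.
Stage 2: -6 dB is 27 dB over -33 dB; at 10:1 that becomes 2.7 dB over, giving -30.3 dB; +6 dB make-up → -24.3 dB.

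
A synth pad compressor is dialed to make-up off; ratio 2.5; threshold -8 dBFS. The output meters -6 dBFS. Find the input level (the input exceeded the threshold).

-3 dBFS

Post-compression overshoot = -6 − (-8) = 2 dB.
Undo the ratio: input overshoot = 2 × 2.5 = 5 dB, giving input = -3 dBFS.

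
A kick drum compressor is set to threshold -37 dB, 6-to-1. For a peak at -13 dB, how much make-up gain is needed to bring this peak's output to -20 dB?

The peak compresses to -37 + 24/6 = -33 dB.
To reach -20 dB requires -20 − (-33) = 13 dB of make-up.

13 dB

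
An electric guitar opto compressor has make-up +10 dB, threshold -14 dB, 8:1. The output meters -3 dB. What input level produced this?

Stripping the +10 dB make-up gives -13 dB at the gain stage.
Post-compression overshoot = -13 − (-14) = 1 dB.
Input overshoot = R × output overshoot = 8 dB → input = -14 + 8 = -6 dB.

-6 dB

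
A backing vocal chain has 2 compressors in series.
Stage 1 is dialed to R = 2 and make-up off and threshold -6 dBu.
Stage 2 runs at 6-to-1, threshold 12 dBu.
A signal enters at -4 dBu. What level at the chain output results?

-5 dBu

Stage 1: overshoot 2 dB → 2/2 = 1 dB → -5 dBu.
Stage 2: -5 dBu ≤ 12 dBu, so stage 2 doesn't engage; output -5 dBu.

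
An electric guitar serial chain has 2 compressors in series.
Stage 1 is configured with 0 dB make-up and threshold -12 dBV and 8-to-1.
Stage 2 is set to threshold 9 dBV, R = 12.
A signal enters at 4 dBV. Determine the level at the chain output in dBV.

Stage 1: overshoot 16 dB → 16/8 = 2 dB → -10 dBV.
Stage 2: -10 dBV is at or below the 9 dBV threshold — no compression; output -10 dBV.

-10 dBV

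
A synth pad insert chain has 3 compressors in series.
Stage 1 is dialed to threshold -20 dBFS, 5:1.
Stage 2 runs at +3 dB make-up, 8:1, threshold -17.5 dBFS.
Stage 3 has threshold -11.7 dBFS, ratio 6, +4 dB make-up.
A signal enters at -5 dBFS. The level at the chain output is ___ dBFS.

Stage 1: -5 dBFS is 15 dB over -20 dBFS; at 5:1 that becomes 3 dB over, giving -17 dBFS.
Stage 2: 0.5 dB above -17.5 dBFS, reduced 8:1 to 0.0625 dB above → -17.4375 dBFS; +3 dB make-up → -14.4375 dBFS.
Stage 3: -14.4375 dBFS is at or below the -11.7 dBFS threshold — no compression; make-up brings it to -10.4375 dBFS.

-10.4375 dBFS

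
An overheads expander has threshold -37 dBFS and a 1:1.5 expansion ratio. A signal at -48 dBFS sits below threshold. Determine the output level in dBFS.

-53.5 dBFS

Undershoot = (-37) − (-48) = 11 dB.
At 1:1.5, that expands to 16.5 dB under threshold.
Output = -37 − 16.5 = -53.5 dBFS.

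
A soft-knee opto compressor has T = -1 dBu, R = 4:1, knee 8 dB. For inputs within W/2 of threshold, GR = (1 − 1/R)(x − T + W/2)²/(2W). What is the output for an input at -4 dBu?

-4.046875 dBu

x − T + W/2 = -4 − (-1) + 4 = 1.
GR = (1 − 1/4) × 1² / 16 = 0.75 × 1 / 16 = 0.046875 dB.
Output = -4 − 0.046875 = -4.046875 dBu.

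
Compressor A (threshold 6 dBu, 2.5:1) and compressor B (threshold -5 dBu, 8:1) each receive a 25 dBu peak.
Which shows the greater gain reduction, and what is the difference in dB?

B, by 14.85 dB

A: overshoot 19 dB → output overshoot 7.6 dB → GR 11.4 dB.
B: overshoot 30 dB → output overshoot 3.75 dB → GR 26.25 dB.
B reduces 14.85 dB more.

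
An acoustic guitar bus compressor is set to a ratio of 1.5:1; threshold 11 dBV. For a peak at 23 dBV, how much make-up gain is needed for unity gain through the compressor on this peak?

4 dB

Without make-up, output = threshold + overshoot/1.5 = 11 + 8 = 19 dBV.
Gap to target: 4 dB.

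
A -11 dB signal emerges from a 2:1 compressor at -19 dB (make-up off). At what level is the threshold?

Gain reduction = -11 − (-19) = 8 dB; output overshoot = GR / (R − 1) = 8 / 1 = 8 dB.
Threshold = output − output overshoot = -19 − 8 = -27 dB.

-27 dB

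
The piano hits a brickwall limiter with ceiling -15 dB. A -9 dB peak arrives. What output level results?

-15 dB

A brickwall limiter is an ∞:1 compressor: any input above the ceiling is clamped to -15 dB.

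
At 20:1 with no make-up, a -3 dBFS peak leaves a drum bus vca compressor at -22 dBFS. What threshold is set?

-23 dBFS

Input is 20 dB above T (since output overshoot × R = input overshoot: (-22 − T)·20 = -3 − T gives T = -23 dBFS).
Check: -23 + (-3 − (-23))/20 = -23 + 1 = -22 dBFS. ✓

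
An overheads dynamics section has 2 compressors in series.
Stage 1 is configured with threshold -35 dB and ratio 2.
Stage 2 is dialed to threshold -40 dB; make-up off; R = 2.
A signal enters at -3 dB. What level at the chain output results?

Stage 1: -3 dB is 32 dB over -35 dB; at 2:1 that becomes 16 dB over, giving -19 dB.
Stage 2: overshoot 21 dB → 21/2 = 10.5 dB → -29.5 dB.

-29.5 dB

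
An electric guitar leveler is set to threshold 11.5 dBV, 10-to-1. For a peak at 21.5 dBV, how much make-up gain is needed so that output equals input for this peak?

The peak compresses to 11.5 + 10/10 = 12.5 dBV.
To reach 21.5 dBV requires 21.5 − 12.5 = 9 dB of make-up.

9 dB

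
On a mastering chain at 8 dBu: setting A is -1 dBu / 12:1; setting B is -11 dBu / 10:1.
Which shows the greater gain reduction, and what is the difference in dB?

A: GR = 9 − 9/12 = 8.25 dB.
B: GR = 19 − 19/10 = 17.1 dB.
B applies 8.85 dB more gain reduction.

B, by 8.85 dB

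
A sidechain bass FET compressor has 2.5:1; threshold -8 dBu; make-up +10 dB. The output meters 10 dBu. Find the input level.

Stripping the +10 dB make-up gives 0 dBu at the gain stage.
That's 8 dB above the -8 dBu threshold.
Undo the ratio: input overshoot = 8 × 2.5 = 20 dB, giving input = 12 dBu.

12 dBu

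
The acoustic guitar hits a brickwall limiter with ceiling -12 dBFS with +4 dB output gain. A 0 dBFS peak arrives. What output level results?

At ∞:1, everything above -12 dBFS is held at the ceiling.
Output gain then adds 4 dB: -12 + 4 = -8 dBFS.

-8 dBFS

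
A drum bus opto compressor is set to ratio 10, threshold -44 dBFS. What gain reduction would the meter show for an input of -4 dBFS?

36 dB

The signal is 40 dB above threshold.
At 10:1, output sits 40/10 = 4 dB above threshold.
GR = overshoot in − overshoot out = 40 − 4 = 36 dB.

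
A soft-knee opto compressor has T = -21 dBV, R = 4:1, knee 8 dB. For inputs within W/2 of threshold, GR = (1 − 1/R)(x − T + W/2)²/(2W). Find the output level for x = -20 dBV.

-21.171875 dBV

x − T + W/2 = -20 − (-21) + 4 = 5.
GR = (1 − 1/4) × 5² / 16 = 0.75 × 25 / 16 = 1.171875 dB.
Output = -20 − 1.171875 = -21.171875 dBV.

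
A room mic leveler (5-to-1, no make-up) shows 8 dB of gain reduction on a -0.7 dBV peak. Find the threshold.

-10.7 dBV

Input is 10 dB above T (since output overshoot × R = input overshoot: (-8.7 − T)·5 = -0.7 − T gives T = -10.7 dBV).
Check: -10.7 + (-0.7 − (-10.7))/5 = -10.7 + 2 = -8.7 dBV. ✓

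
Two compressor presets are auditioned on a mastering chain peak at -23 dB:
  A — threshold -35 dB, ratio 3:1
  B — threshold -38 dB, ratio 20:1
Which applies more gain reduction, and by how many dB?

A: overshoot 12 dB → output overshoot 4 dB → GR 8 dB.
B: overshoot 15 dB → output overshoot 0.75 dB → GR 14.25 dB.
Difference: 6.25 dB in favour of B.

B, by 6.25 dB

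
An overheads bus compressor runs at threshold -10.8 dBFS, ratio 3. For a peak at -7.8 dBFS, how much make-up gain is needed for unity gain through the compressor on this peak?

2 dB

The peak compresses to -10.8 + 3/3 = -9.8 dBFS.
To reach -7.8 dBFS requires -7.8 − (-9.8) = 2 dB of make-up.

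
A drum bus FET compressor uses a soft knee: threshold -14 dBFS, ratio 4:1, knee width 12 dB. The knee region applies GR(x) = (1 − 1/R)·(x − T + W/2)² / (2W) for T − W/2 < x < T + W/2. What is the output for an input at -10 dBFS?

x − T + W/2 = -10 − (-14) + 6 = 10.
GR = (1 − 1/4) × 10² / 24 = 0.75 × 100 / 24 = 3.125 dB.
Output = -10 − 3.125 = -13.125 dBFS.

-13.125 dBFS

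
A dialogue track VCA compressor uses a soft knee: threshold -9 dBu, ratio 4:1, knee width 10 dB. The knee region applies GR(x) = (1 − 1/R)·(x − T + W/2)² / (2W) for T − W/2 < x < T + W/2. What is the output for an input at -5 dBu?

x − T + W/2 = -5 − (-9) + 5 = 9.
GR = (1 − 1/4) × 9² / 20 = 0.75 × 81 / 20 = 3.0375 dB.
Output = -5 − 3.0375 = -8.0375 dBu.

-8.0375 dBu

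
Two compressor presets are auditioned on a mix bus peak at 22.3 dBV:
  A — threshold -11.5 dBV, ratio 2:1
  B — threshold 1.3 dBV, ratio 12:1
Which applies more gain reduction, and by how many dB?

A: 33.8 dB over, compressed to 16.9 dB over, so 16.9 dB of GR.
B: 21 dB over, compressed to 1.75 dB over, so 19.25 dB of GR.
B applies 2.35 dB more gain reduction.

B, by 2.35 dB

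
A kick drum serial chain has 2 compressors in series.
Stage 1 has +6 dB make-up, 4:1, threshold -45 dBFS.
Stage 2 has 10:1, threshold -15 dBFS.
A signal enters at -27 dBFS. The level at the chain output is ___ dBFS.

Stage 1: overshoot 18 dB → 18/4 = 4.5 dB → -40.5 dBFS; +6 dB make-up → -34.5 dBFS.
Stage 2: below threshold (-34.5 ≤ -15); passes unchanged; output -34.5 dBFS.

-34.5 dBFS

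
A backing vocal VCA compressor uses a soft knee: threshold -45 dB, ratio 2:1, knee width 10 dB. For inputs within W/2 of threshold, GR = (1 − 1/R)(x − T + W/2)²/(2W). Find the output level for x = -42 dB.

x − T + W/2 = -42 − (-45) + 5 = 8.
GR = (1 − 1/2) × 8² / 20 = 0.5 × 64 / 20 = 1.6 dB.
Output = -42 − 1.6 = -43.6 dB.

-43.6 dB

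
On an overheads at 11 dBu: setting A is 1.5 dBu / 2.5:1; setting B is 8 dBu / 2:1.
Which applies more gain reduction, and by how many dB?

A: 9.5 dB over, compressed to 3.8 dB over, so 5.7 dB of GR.
B: 3 dB over, compressed to 1.5 dB over, so 1.5 dB of GR.
A applies 4.2 dB more gain reduction.

A, by 4.2 dB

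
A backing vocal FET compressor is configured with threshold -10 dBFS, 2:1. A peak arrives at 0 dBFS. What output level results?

-5 dBFS

0 dBFS sits 10 dB over threshold.
At 2:1 the overshoot is divided by 2, leaving 5 dB above threshold.
That puts the output at -5 dBFS.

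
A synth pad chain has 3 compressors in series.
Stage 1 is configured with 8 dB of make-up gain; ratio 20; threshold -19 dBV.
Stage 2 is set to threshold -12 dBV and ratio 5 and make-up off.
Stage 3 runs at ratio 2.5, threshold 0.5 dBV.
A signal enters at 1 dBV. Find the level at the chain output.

Stage 1: overshoot 20 dB → 20/20 = 1 dB → -18 dBV; +8 dB make-up → -10 dBV.
Stage 2: overshoot 2 dB → 2/5 = 0.4 dB → -11.6 dBV.
Stage 3: below threshold (-11.6 ≤ 0.5); passes unchanged; output -11.6 dBV.

-11.6 dBV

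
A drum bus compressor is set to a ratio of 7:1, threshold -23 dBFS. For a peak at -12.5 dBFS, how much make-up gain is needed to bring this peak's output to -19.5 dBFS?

The peak compresses to -23 + 10.5/7 = -21.5 dBFS.
To reach -19.5 dBFS requires -19.5 − (-21.5) = 2 dB of make-up.

2 dB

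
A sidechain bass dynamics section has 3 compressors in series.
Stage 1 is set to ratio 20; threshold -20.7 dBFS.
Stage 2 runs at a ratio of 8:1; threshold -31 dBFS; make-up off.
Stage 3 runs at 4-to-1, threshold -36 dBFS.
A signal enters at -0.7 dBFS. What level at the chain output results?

Stage 1: -0.7 dBFS is 20 dB over -20.7 dBFS; at 20:1 that becomes 1 dB over, giving -19.7 dBFS.
Stage 2: overshoot 11.3 dB → 11.3/8 = 1.4125 dB → -29.5875 dBFS.
Stage 3: overshoot 6.4125 dB → 6.4125/4 = 1.603125 dB → -34.396875 dBFS.

-34.396875 dBFS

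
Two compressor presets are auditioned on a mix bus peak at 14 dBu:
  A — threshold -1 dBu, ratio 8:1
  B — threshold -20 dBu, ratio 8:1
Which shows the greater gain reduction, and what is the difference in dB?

B, by 16.625 dB

A: GR = 15 − 15/8 = 13.125 dB.
B: GR = 34 − 34/8 = 29.75 dB.
B reduces 16.625 dB more.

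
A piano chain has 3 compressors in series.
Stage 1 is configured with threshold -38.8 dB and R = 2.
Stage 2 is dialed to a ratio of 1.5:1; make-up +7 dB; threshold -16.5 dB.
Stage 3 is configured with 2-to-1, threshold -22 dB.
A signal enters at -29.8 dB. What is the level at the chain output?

-27.3 dB

Stage 1: -29.8 dB is 9 dB over -38.8 dB; at 2:1 that becomes 4.5 dB over, giving -34.3 dB.
Stage 2: -34.3 dB ≤ -16.5 dB, so stage 2 doesn't engage; make-up brings it to -27.3 dB.
Stage 3: -27.3 dB is at or below the -22 dB threshold — no compression; output -27.3 dB.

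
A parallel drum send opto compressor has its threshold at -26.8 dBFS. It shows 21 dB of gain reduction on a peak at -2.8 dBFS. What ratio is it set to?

8:1

Input overshoot = -2.8 − (-26.8) = 24 dB.
Output overshoot = 24 − 21 = 3 dB.
Ratio = input overshoot / output overshoot = 24 / 3 = 8.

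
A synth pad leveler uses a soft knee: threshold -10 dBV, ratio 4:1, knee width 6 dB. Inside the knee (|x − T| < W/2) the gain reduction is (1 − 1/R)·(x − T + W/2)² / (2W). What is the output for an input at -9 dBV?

-10 dBV

x − T + W/2 = -9 − (-10) + 3 = 4.
GR = (1 − 1/4) × 4² / 12 = 0.75 × 16 / 12 = 1 dB.
Output = -9 − 1 = -10 dBV.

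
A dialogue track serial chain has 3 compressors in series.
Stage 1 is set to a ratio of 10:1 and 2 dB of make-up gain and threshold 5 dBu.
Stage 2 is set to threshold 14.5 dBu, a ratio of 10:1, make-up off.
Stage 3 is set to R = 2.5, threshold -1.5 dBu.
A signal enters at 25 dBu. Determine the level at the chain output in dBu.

Stage 1: overshoot 20 dB → 20/10 = 2 dB → 7 dBu; +2 dB make-up → 9 dBu.
Stage 2: 9 dBu is at or below the 14.5 dBu threshold — no compression; output 9 dBu.
Stage 3: overshoot 10.5 dB → 10.5/2.5 = 4.2 dB → 2.7 dBu.

2.7 dBu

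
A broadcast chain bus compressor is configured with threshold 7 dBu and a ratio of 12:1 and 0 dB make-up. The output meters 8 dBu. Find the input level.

19 dBu

Post-compression overshoot = 8 − 7 = 1 dB.
Undo the ratio: input overshoot = 1 × 12 = 12 dB, giving input = 19 dBu.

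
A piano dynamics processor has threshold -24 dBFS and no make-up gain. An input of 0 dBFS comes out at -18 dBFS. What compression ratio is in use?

Input overshoot = 0 − (-24) = 24 dB; output overshoot = -18 − (-24) = 6 dB.
Ratio = 24 / 6 = 4.

4:1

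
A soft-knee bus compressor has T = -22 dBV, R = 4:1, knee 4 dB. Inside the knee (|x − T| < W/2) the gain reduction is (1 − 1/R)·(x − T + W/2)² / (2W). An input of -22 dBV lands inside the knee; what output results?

-22.375 dBV

x − T + W/2 = -22 − (-22) + 2 = 2.
GR = (1 − 1/4) × 2² / 8 = 0.75 × 4 / 8 = 0.375 dB.
Output = -22 − 0.375 = -22.375 dBV.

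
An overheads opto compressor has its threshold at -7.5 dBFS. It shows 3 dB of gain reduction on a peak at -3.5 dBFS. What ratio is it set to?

Input overshoot = -3.5 − (-7.5) = 4 dB.
Output overshoot = 4 − 3 = 1 dB.
Ratio = input overshoot / output overshoot = 4 / 1 = 4.

4:1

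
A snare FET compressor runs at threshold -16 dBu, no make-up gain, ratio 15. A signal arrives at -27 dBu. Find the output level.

-27 dBu

-27 dBu is 11 dB below the -16 dBu threshold, so no gain reduction is applied.
Output = input = -27 dBu.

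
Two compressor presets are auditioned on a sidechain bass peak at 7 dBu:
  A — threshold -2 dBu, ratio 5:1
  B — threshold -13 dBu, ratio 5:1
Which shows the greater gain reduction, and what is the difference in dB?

A: overshoot 9 dB → output overshoot 1.8 dB → GR 7.2 dB.
B: overshoot 20 dB → output overshoot 4 dB → GR 16 dB.
B reduces 8.8 dB more.

B, by 8.8 dB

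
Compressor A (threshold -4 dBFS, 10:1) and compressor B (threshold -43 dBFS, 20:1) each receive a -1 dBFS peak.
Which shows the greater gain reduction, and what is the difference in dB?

A: GR = 3 − 3/10 = 2.7 dB.
B: GR = 42 − 42/20 = 39.9 dB.
B reduces 37.2 dB more.

B, by 37.2 dB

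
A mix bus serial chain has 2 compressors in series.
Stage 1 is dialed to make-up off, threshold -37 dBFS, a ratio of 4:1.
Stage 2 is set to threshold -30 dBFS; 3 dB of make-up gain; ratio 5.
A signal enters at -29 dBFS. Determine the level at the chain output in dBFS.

-32 dBFS

Stage 1: -29 dBFS is 8 dB over -37 dBFS; at 4:1 that becomes 2 dB over, giving -35 dBFS.
Stage 2: -35 dBFS ≤ -30 dBFS, so stage 2 doesn't engage; make-up brings it to -32 dBFS.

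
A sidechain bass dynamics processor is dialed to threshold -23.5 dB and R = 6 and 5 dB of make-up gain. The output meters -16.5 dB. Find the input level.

Stripping the +5 dB make-up gives -21.5 dB at the gain stage.
That's 2 dB above the -23.5 dB threshold.
Before 6:1 compression the overshoot was 2 × 6 = 12 dB, so input = -23.5 + 12 = -11.5 dB.

-11.5 dB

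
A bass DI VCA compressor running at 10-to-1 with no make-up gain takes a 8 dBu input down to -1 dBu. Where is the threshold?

-2 dBu

Let T be the threshold. Output overshoot = (input overshoot)/R, so -1 − T = (8 − T)/10.
10·(-1 − T) = 8 − T → 9·T = -10 − 8 = -18.
T = -18/9 = -2 dBu.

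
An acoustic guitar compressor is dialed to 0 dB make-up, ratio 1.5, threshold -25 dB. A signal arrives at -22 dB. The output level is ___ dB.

-23 dB

-22 dB sits 3 dB over threshold.
The 3 dB excess becomes 2 dB after 1.5:1 reduction.
That puts the output at -23 dB.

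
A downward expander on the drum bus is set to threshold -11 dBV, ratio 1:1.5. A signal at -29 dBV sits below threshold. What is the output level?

-38 dBV

Below threshold, a 1:1.5 expander applies gain = (1.5−1)×(T − x) of attenuation.
(1.5−1) × 18 = 9 dB, so output = -29 − 9 = -38 dBV.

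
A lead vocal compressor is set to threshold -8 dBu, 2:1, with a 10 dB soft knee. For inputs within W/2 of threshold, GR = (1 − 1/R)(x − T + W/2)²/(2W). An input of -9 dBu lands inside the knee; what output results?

x − T + W/2 = -9 − (-8) + 5 = 4.
GR = (1 − 1/2) × 4² / 20 = 0.5 × 16 / 20 = 0.4 dB.
Output = -9 − 0.4 = -9.4 dBu.

-9.4 dBu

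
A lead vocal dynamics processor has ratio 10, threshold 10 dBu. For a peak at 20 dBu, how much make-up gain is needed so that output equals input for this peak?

Overshoot 10 dB → 10/10 = 1 dB after compression, so the compressed level is 10 + 1 = 11 dBu.
Make-up = target − compressed = 20 − 11 = 9 dB.

9 dB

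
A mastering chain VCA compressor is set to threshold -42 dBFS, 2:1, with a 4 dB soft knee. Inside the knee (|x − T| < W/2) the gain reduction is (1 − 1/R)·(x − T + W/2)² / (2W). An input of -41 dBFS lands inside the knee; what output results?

-41.5625 dBFS

x − T + W/2 = -41 − (-42) + 2 = 3.
GR = (1 − 1/2) × 3² / 8 = 0.5 × 9 / 8 = 0.5625 dB.
Output = -41 − 0.5625 = -41.5625 dBFS.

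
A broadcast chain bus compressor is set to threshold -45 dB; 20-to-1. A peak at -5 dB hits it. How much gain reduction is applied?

38 dB

-5 dB exceeds the threshold by 40 dB.
After 20:1 compression the overshoot becomes 40/20 = 2 dB.
GR = overshoot in − overshoot out = 40 − 2 = 38 dB.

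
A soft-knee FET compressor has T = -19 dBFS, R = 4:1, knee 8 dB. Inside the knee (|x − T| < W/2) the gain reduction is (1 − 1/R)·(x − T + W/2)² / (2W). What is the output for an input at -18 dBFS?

x − T + W/2 = -18 − (-19) + 4 = 5.
GR = (1 − 1/4) × 5² / 16 = 0.75 × 25 / 16 = 1.171875 dB.
Output = -18 − 1.171875 = -19.171875 dBFS.

-19.171875 dBFS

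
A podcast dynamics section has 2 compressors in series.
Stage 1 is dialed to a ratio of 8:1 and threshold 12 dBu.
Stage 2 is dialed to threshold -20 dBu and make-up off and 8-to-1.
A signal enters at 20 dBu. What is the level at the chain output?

Stage 1: 8 dB above 12 dBu, reduced 8:1 to 1 dB above → 13 dBu.
Stage 2: 33 dB above -20 dBu, reduced 8:1 to 4.125 dB above → -15.875 dBu.

-15.875 dBu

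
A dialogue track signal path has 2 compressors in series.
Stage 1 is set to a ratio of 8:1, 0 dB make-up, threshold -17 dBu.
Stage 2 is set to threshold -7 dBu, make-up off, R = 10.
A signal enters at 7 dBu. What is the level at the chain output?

Stage 1: 24 dB above -17 dBu, reduced 8:1 to 3 dB above → -14 dBu.
Stage 2: below threshold (-14 ≤ -7); passes unchanged; output -14 dBu.

-14 dBu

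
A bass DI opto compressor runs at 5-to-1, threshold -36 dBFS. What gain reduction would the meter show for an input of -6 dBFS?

Overshoot = -6 − (-36) = 30 dB.
A 5:1 ratio leaves 6 dB of that excess.
GR = overshoot in − overshoot out = 30 − 6 = 24 dB.

24 dB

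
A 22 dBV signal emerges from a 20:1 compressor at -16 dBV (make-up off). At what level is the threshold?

Input is 40 dB above T (since output overshoot × R = input overshoot: (-16 − T)·20 = 22 − T gives T = -18 dBV).
Check: -18 + (22 − (-18))/20 = -18 + 2 = -16 dBV. ✓

-18 dBV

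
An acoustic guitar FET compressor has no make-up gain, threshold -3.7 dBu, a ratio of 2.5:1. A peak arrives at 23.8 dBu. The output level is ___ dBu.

7.3 dBu

The input is 27.5 dB above the -3.7 dBu threshold.
The 27.5 dB excess becomes 11 dB after 2.5:1 reduction.
That puts the output at 7.3 dBu.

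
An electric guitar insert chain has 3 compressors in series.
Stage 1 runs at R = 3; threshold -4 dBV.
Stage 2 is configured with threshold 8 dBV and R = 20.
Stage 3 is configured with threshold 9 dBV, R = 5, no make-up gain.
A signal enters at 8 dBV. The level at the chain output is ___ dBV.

0 dBV

Stage 1: 8 dBV is 12 dB over -4 dBV; at 3:1 that becomes 4 dB over, giving 0 dBV.
Stage 2: below threshold (0 ≤ 8); passes unchanged; output 0 dBV.
Stage 3: 0 dBV is at or below the 9 dBV threshold — no compression; output 0 dBV.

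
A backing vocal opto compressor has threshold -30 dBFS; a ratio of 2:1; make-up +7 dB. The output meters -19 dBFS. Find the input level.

Remove make-up: -19 − 7 = -26 dBFS.
That's 4 dB above the -30 dBFS threshold.
Undo the ratio: input overshoot = 4 × 2 = 8 dB, giving input = -22 dBFS.

-22 dBFS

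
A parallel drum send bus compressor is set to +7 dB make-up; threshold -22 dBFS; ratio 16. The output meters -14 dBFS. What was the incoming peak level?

Before make-up, the level was -14 − 7 = -21 dBFS.
The compressed level sits -21 − (-22) = 1 dB over threshold.
Before 16:1 compression the overshoot was 1 × 16 = 16 dB, so input = -22 + 16 = -6 dBFS.

-6 dBFS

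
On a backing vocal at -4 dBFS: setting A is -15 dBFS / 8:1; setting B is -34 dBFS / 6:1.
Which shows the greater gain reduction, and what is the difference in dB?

A: GR = 11 − 11/8 = 9.625 dB.
B: GR = 30 − 30/6 = 25 dB.
Difference: 15.375 dB in favour of B.

B, by 15.375 dB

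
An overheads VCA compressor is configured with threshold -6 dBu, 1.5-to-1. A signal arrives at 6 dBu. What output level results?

6 dBu sits 12 dB over threshold.
The 12 dB excess becomes 8 dB after 1.5:1 reduction.
So the level is -6 + 8 = 2 dBu.

2 dBu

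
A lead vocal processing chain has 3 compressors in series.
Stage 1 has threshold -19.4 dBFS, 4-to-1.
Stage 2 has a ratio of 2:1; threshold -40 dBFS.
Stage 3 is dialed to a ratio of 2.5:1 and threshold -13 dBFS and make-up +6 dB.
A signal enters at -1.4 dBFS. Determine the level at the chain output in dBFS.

Stage 1: 18 dB above -19.4 dBFS, reduced 4:1 to 4.5 dB above → -14.9 dBFS.
Stage 2: 25.1 dB above -40 dBFS, reduced 2:1 to 12.55 dB above → -27.45 dBFS.
Stage 3: -27.45 dBFS ≤ -13 dBFS, so stage 3 doesn't engage; make-up brings it to -21.45 dBFS.

-21.45 dBFS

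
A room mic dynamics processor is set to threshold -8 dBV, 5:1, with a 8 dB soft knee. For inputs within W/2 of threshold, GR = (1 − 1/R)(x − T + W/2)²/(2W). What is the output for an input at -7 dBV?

-8.25 dBV

x − T + W/2 = -7 − (-8) + 4 = 5.
GR = (1 − 1/5) × 5² / 16 = 0.8 × 25 / 16 = 1.25 dB.
Output = -7 − 1.25 = -8.25 dBV.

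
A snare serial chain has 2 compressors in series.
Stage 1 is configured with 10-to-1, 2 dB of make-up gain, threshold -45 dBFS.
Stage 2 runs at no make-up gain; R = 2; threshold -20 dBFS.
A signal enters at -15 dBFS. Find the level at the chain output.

Stage 1: overshoot 30 dB → 30/10 = 3 dB → -42 dBFS; +2 dB make-up → -40 dBFS.
Stage 2: -40 dBFS is at or below the -20 dBFS threshold — no compression; output -40 dBFS.

-40 dBFS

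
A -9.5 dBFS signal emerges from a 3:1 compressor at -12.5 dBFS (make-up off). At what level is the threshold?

Let T be the threshold. Output overshoot = (input overshoot)/R, so -12.5 − T = (-9.5 − T)/3.
3·(-12.5 − T) = -9.5 − T → 2·T = -37.5 − (-9.5) = -28.
T = -28/2 = -14 dBFS.

-14 dBFS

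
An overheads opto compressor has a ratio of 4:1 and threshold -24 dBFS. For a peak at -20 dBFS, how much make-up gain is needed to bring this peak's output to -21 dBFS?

Without make-up, output = threshold + overshoot/4 = -24 + 1 = -23 dBFS.
Gap to target: 2 dB.

2 dB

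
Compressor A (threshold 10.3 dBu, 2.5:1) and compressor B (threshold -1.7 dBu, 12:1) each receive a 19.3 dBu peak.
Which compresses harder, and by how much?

B, by 13.85 dB

A: overshoot 9 dB → output overshoot 3.6 dB → GR 5.4 dB.
B: overshoot 21 dB → output overshoot 1.75 dB → GR 19.25 dB.
B applies 13.85 dB more gain reduction.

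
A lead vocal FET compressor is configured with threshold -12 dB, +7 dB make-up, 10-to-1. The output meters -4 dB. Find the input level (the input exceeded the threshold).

-2 dB

Stripping the +7 dB make-up gives -11 dB at the gain stage.
Post-compression overshoot = -11 − (-12) = 1 dB.
Before 10:1 compression the overshoot was 1 × 10 = 10 dB, so input = -12 + 10 = -2 dB.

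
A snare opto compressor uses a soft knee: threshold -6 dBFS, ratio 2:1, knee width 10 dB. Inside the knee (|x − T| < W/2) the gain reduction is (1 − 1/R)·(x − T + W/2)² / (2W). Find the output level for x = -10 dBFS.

x − T + W/2 = -10 − (-6) + 5 = 1.
GR = (1 − 1/2) × 1² / 20 = 0.5 × 1 / 20 = 0.025 dB.
Output = -10 − 0.025 = -10.025 dBFS.

-10.025 dBFS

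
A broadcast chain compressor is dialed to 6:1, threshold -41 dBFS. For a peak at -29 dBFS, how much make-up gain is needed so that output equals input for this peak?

The peak compresses to -41 + 12/6 = -39 dBFS.
To reach -29 dBFS requires -29 − (-39) = 10 dB of make-up.

10 dB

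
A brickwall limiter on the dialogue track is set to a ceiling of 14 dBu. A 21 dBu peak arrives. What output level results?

At ∞:1, everything above 14 dBu is held at the ceiling.

14 dBu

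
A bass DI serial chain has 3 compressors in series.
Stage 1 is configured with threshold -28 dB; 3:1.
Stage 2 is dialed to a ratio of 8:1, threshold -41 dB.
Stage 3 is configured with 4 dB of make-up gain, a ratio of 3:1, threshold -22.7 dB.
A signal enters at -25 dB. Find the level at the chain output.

-35.25 dB

Stage 1: overshoot 3 dB → 3/3 = 1 dB → -27 dB.
Stage 2: -27 dB is 14 dB over -41 dB; at 8:1 that becomes 1.75 dB over, giving -39.25 dB.
Stage 3: below threshold (-39.25 ≤ -22.7); passes unchanged; make-up brings it to -35.25 dB.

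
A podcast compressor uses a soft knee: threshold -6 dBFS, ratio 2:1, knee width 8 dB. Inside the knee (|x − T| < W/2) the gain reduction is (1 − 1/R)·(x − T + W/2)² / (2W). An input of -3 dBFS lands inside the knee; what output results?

-4.53125 dBFS

x − T + W/2 = -3 − (-6) + 4 = 7.
GR = (1 − 1/2) × 7² / 16 = 0.5 × 49 / 16 = 1.53125 dB.
Output = -3 − 1.53125 = -4.53125 dBFS.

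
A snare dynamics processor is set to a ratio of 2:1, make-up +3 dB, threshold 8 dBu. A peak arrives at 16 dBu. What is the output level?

15 dBu

The input is 8 dB above the 8 dBu threshold.
The 8 dB excess becomes 4 dB after 2:1 reduction.
That puts the output at 12 dBu; make-up adds 3 dB, giving 15 dBu.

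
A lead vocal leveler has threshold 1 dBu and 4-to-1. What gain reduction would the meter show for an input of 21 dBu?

15 dB

21 dBu exceeds the threshold by 20 dB.
After 4:1 compression the overshoot becomes 20/4 = 5 dB.
GR = overshoot in − overshoot out = 20 − 5 = 15 dB.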